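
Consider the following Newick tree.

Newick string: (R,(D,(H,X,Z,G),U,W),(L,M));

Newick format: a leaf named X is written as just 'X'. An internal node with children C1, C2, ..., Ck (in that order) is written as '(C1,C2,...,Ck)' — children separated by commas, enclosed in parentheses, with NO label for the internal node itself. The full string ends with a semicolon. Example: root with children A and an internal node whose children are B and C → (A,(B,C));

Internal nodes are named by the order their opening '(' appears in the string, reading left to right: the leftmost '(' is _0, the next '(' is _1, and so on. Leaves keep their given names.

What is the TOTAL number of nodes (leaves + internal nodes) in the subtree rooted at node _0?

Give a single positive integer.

Newick: (R,(D,(H,X,Z,G),U,W),(L,M));
Locate _0: it is the '(' at position 0 (the 1st '(' reading left to right).
Query: subtree rooted at _0
_0: subtree_size = 1 + 13
  R: subtree_size = 1 + 0
  _1: subtree_size = 1 + 8
    D: subtree_size = 1 + 0
    _2: subtree_size = 1 + 4
      H: subtree_size = 1 + 0
      X: subtree_size = 1 + 0
      Z: subtree_size = 1 + 0
      G: subtree_size = 1 + 0
    U: subtree_size = 1 + 0
    W: subtree_size = 1 + 0
  _3: subtree_size = 1 + 2
    L: subtree_size = 1 + 0
    M: subtree_size = 1 + 0
Total subtree size of _0: 14

Answer: 14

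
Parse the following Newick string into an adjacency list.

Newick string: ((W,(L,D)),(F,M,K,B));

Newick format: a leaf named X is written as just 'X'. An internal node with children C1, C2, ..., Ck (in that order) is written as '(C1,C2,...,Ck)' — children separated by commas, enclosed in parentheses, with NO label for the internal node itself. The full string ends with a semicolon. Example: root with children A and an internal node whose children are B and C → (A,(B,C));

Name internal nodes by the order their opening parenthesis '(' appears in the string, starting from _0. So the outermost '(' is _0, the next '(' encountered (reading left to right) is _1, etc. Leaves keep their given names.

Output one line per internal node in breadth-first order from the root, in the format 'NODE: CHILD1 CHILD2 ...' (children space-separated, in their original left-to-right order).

Answer: _0: _1 _3
_1: W _2
_3: F M K B
_2: L D

Derivation:
Input: ((W,(L,D)),(F,M,K,B));
Scanning left-to-right, naming '(' by encounter order:
  pos 0: '(' -> open internal node _0 (depth 1)
  pos 1: '(' -> open internal node _1 (depth 2)
  pos 4: '(' -> open internal node _2 (depth 3)
  pos 8: ')' -> close internal node _2 (now at depth 2)
  pos 9: ')' -> close internal node _1 (now at depth 1)
  pos 11: '(' -> open internal node _3 (depth 2)
  pos 19: ')' -> close internal node _3 (now at depth 1)
  pos 20: ')' -> close internal node _0 (now at depth 0)
Total internal nodes: 4
BFS adjacency from root:
  _0: _1 _3
  _1: W _2
  _3: F M K B
  _2: L D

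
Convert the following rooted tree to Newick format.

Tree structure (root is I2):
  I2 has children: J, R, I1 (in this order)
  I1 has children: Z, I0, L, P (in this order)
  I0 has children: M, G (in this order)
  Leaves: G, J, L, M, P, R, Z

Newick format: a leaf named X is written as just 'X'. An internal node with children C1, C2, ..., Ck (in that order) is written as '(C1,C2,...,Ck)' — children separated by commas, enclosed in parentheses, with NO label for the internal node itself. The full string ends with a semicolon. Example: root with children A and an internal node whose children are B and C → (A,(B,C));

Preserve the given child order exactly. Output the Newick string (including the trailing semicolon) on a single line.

Answer: (J,R,(Z,(M,G),L,P));

Derivation:
internal I2 with children ['J', 'R', 'I1']
  leaf 'J' → 'J'
  leaf 'R' → 'R'
  internal I1 with children ['Z', 'I0', 'L', 'P']
    leaf 'Z' → 'Z'
    internal I0 with children ['M', 'G']
      leaf 'M' → 'M'
      leaf 'G' → 'G'
    → '(M,G)'
    leaf 'L' → 'L'
    leaf 'P' → 'P'
  → '(Z,(M,G),L,P)'
→ '(J,R,(Z,(M,G),L,P))'
Final: (J,R,(Z,(M,G),L,P));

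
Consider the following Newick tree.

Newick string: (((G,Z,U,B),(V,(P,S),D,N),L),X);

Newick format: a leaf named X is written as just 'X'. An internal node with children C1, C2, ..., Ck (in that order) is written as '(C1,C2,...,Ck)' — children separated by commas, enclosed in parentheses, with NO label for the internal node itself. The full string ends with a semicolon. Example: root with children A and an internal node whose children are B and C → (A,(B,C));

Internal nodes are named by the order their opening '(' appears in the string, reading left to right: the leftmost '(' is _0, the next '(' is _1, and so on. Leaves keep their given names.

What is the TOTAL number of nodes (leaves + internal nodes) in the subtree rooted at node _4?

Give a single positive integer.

Answer: 3

Derivation:
Newick: (((G,Z,U,B),(V,(P,S),D,N),L),X);
Locate _4: it is the '(' at position 15 (the 5th '(' reading left to right).
Query: subtree rooted at _4
_4: subtree_size = 1 + 2
  P: subtree_size = 1 + 0
  S: subtree_size = 1 + 0
Total subtree size of _4: 3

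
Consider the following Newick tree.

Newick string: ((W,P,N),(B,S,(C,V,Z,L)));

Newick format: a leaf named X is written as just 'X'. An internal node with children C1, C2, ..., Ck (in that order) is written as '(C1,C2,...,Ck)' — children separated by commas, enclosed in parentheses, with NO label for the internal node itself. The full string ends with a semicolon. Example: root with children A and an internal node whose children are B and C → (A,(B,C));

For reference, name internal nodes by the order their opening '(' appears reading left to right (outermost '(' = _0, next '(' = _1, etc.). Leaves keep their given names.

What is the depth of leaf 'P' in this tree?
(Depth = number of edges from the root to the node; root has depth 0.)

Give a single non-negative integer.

Newick: ((W,P,N),(B,S,(C,V,Z,L)));
Naming internals by '(' encounter order: outermost '(' = _0, next = _1, ...
Query node: P
Path from root: _0 -> _1 -> P
Depth of P: 2 (number of edges from root)

Answer: 2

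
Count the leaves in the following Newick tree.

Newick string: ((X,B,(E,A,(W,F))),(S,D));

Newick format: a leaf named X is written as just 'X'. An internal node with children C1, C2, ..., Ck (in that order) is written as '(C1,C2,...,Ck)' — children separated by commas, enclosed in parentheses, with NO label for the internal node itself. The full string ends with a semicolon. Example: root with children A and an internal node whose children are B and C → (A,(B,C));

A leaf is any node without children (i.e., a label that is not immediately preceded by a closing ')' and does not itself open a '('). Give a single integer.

Newick: ((X,B,(E,A,(W,F))),(S,D));
Scan left-to-right; a leaf is any maximal label run not followed by '(':
  pos 2: leaf 'X' → count = 1
  pos 4: leaf 'B' → count = 2
  pos 7: leaf 'E' → count = 3
  pos 9: leaf 'A' → count = 4
  pos 12: leaf 'W' → count = 5
  pos 14: leaf 'F' → count = 6
  pos 20: leaf 'S' → count = 7
  pos 22: leaf 'D' → count = 8
Total leaves: 8

Answer: 8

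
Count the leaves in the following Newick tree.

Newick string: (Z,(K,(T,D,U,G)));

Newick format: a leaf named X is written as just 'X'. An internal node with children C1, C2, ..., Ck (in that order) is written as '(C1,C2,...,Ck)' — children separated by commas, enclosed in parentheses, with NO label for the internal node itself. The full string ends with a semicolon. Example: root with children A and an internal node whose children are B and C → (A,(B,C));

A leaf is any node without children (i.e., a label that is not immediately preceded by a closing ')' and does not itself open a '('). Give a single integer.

Newick: (Z,(K,(T,D,U,G)));
Scan left-to-right; a leaf is any maximal label run not followed by '(':
  pos 1: leaf 'Z' → count = 1
  pos 4: leaf 'K' → count = 2
  pos 7: leaf 'T' → count = 3
  pos 9: leaf 'D' → count = 4
  pos 11: leaf 'U' → count = 5
  pos 13: leaf 'G' → count = 6
Total leaves: 6

Answer: 6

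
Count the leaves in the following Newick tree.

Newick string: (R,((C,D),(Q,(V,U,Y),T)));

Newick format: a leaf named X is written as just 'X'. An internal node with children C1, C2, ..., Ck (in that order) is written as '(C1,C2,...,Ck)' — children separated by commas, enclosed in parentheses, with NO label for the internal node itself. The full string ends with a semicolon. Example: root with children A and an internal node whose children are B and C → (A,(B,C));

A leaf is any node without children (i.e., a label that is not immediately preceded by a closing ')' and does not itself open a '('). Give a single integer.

Answer: 8

Derivation:
Newick: (R,((C,D),(Q,(V,U,Y),T)));
Scan left-to-right; a leaf is any maximal label run not followed by '(':
  pos 1: leaf 'R' → count = 1
  pos 5: leaf 'C' → count = 2
  pos 7: leaf 'D' → count = 3
  pos 11: leaf 'Q' → count = 4
  pos 14: leaf 'V' → count = 5
  pos 16: leaf 'U' → count = 6
  pos 18: leaf 'Y' → count = 7
  pos 21: leaf 'T' → count = 8
Total leaves: 8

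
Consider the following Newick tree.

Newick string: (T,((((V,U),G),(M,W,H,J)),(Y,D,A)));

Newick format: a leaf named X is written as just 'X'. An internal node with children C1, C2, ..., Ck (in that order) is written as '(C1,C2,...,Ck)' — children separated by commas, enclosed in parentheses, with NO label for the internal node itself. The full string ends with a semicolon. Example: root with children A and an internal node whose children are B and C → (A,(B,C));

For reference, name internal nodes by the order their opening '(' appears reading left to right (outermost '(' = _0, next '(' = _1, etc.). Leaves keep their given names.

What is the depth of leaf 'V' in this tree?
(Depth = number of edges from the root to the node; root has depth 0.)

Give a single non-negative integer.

Answer: 5

Derivation:
Newick: (T,((((V,U),G),(M,W,H,J)),(Y,D,A)));
Naming internals by '(' encounter order: outermost '(' = _0, next = _1, ...
Query node: V
Path from root: _0 -> _1 -> _2 -> _3 -> _4 -> V
Depth of V: 5 (number of edges from root)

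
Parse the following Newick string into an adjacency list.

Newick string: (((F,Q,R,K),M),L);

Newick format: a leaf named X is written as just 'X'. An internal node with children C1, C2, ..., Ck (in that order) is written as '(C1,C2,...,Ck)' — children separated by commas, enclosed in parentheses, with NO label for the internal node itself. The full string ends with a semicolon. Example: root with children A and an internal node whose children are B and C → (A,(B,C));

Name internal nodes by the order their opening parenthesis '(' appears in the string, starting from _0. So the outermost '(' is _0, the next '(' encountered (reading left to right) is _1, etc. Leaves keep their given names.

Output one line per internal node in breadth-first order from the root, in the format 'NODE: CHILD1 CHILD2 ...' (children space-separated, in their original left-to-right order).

Answer: _0: _1 L
_1: _2 M
_2: F Q R K

Derivation:
Input: (((F,Q,R,K),M),L);
Scanning left-to-right, naming '(' by encounter order:
  pos 0: '(' -> open internal node _0 (depth 1)
  pos 1: '(' -> open internal node _1 (depth 2)
  pos 2: '(' -> open internal node _2 (depth 3)
  pos 10: ')' -> close internal node _2 (now at depth 2)
  pos 13: ')' -> close internal node _1 (now at depth 1)
  pos 16: ')' -> close internal node _0 (now at depth 0)
Total internal nodes: 3
BFS adjacency from root:
  _0: _1 L
  _1: _2 M
  _2: F Q R K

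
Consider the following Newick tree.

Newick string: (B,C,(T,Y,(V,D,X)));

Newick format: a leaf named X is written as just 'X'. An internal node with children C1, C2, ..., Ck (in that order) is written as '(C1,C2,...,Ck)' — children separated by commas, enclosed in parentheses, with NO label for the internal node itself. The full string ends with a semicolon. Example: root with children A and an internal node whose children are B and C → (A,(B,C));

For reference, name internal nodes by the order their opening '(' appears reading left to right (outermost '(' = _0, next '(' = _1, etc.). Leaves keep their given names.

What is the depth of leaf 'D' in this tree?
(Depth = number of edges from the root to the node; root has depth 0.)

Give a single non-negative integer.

Answer: 3

Derivation:
Newick: (B,C,(T,Y,(V,D,X)));
Naming internals by '(' encounter order: outermost '(' = _0, next = _1, ...
Query node: D
Path from root: _0 -> _1 -> _2 -> D
Depth of D: 3 (number of edges from root)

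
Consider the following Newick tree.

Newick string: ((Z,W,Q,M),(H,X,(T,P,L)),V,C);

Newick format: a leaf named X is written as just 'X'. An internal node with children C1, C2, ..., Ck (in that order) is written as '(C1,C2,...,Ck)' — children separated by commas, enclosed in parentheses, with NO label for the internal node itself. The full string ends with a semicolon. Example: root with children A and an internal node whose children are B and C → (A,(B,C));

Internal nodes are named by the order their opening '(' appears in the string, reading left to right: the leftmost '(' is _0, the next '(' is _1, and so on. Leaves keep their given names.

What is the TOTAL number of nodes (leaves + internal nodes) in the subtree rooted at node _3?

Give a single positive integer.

Answer: 4

Derivation:
Newick: ((Z,W,Q,M),(H,X,(T,P,L)),V,C);
Locate _3: it is the '(' at position 16 (the 4th '(' reading left to right).
Query: subtree rooted at _3
_3: subtree_size = 1 + 3
  T: subtree_size = 1 + 0
  P: subtree_size = 1 + 0
  L: subtree_size = 1 + 0
Total subtree size of _3: 4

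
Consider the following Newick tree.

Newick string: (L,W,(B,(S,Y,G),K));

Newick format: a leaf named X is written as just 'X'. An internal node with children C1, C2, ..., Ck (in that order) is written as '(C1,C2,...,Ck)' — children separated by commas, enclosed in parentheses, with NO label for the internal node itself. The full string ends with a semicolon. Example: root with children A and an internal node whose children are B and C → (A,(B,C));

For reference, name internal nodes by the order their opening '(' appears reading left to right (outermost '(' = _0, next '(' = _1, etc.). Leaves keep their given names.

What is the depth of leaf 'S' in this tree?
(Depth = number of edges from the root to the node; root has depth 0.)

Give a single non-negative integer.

Newick: (L,W,(B,(S,Y,G),K));
Naming internals by '(' encounter order: outermost '(' = _0, next = _1, ...
Query node: S
Path from root: _0 -> _1 -> _2 -> S
Depth of S: 3 (number of edges from root)

Answer: 3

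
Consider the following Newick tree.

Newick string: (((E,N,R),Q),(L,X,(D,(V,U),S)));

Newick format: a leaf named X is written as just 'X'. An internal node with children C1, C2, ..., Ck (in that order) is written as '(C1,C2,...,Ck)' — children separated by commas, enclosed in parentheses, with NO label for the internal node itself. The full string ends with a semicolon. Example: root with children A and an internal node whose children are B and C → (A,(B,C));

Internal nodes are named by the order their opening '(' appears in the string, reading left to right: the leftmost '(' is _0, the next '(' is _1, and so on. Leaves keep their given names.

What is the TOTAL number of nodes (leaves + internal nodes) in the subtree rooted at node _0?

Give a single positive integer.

Answer: 16

Derivation:
Newick: (((E,N,R),Q),(L,X,(D,(V,U),S)));
Locate _0: it is the '(' at position 0 (the 1st '(' reading left to right).
Query: subtree rooted at _0
_0: subtree_size = 1 + 15
  _1: subtree_size = 1 + 5
    _2: subtree_size = 1 + 3
      E: subtree_size = 1 + 0
      N: subtree_size = 1 + 0
      R: subtree_size = 1 + 0
    Q: subtree_size = 1 + 0
  _3: subtree_size = 1 + 8
    L: subtree_size = 1 + 0
    X: subtree_size = 1 + 0
    _4: subtree_size = 1 + 5
      D: subtree_size = 1 + 0
      _5: subtree_size = 1 + 2
        V: subtree_size = 1 + 0
        U: subtree_size = 1 + 0
      S: subtree_size = 1 + 0
Total subtree size of _0: 16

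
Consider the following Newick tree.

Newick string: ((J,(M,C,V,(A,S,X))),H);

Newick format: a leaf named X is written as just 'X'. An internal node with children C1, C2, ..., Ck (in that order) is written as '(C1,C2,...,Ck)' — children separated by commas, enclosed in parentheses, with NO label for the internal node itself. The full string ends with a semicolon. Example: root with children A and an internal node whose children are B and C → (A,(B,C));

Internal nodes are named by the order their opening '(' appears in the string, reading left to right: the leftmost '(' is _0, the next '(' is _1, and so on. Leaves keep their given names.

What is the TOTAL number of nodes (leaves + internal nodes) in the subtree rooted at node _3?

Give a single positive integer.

Answer: 4

Derivation:
Newick: ((J,(M,C,V,(A,S,X))),H);
Locate _3: it is the '(' at position 11 (the 4th '(' reading left to right).
Query: subtree rooted at _3
_3: subtree_size = 1 + 3
  A: subtree_size = 1 + 0
  S: subtree_size = 1 + 0
  X: subtree_size = 1 + 0
Total subtree size of _3: 4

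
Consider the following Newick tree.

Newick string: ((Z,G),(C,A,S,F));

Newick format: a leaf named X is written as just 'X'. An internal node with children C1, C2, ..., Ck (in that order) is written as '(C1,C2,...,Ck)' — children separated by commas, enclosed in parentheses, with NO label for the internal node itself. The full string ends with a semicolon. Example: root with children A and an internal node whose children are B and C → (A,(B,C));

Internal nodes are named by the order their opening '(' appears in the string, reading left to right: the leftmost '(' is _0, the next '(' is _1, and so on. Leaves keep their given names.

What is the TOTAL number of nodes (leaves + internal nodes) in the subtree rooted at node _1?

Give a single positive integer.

Newick: ((Z,G),(C,A,S,F));
Locate _1: it is the '(' at position 1 (the 2nd '(' reading left to right).
Query: subtree rooted at _1
_1: subtree_size = 1 + 2
  Z: subtree_size = 1 + 0
  G: subtree_size = 1 + 0
Total subtree size of _1: 3

Answer: 3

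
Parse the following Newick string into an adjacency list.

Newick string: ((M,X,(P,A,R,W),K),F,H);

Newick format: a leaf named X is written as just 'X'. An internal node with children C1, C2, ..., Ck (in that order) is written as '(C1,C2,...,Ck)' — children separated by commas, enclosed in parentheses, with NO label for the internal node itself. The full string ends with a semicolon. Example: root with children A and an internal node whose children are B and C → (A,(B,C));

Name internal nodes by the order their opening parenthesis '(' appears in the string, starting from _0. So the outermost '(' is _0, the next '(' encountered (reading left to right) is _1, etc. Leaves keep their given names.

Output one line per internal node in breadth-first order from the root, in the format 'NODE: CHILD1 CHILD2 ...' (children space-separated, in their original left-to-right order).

Answer: _0: _1 F H
_1: M X _2 K
_2: P A R W

Derivation:
Input: ((M,X,(P,A,R,W),K),F,H);
Scanning left-to-right, naming '(' by encounter order:
  pos 0: '(' -> open internal node _0 (depth 1)
  pos 1: '(' -> open internal node _1 (depth 2)
  pos 6: '(' -> open internal node _2 (depth 3)
  pos 14: ')' -> close internal node _2 (now at depth 2)
  pos 17: ')' -> close internal node _1 (now at depth 1)
  pos 22: ')' -> close internal node _0 (now at depth 0)
Total internal nodes: 3
BFS adjacency from root:
  _0: _1 F H
  _1: M X _2 K
  _2: P A R W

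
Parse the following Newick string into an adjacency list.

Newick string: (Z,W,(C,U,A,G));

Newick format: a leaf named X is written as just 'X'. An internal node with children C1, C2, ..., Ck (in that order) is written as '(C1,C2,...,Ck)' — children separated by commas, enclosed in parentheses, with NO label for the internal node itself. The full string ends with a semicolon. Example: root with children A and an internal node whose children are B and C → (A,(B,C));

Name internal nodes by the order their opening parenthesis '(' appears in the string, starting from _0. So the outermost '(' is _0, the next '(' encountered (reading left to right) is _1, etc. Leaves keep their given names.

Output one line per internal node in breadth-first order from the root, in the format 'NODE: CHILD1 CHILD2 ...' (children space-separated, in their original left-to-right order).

Input: (Z,W,(C,U,A,G));
Scanning left-to-right, naming '(' by encounter order:
  pos 0: '(' -> open internal node _0 (depth 1)
  pos 5: '(' -> open internal node _1 (depth 2)
  pos 13: ')' -> close internal node _1 (now at depth 1)
  pos 14: ')' -> close internal node _0 (now at depth 0)
Total internal nodes: 2
BFS adjacency from root:
  _0: Z W _1
  _1: C U A G

Answer: _0: Z W _1
_1: C U A G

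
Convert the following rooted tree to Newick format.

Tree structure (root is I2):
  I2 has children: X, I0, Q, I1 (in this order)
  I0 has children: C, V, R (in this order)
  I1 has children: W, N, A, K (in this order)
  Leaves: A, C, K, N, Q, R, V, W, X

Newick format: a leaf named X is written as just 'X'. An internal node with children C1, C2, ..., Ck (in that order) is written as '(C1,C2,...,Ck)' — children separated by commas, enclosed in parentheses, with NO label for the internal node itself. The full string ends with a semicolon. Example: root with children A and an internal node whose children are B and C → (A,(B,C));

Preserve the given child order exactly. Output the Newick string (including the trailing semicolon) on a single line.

Answer: (X,(C,V,R),Q,(W,N,A,K));

Derivation:
internal I2 with children ['X', 'I0', 'Q', 'I1']
  leaf 'X' → 'X'
  internal I0 with children ['C', 'V', 'R']
    leaf 'C' → 'C'
    leaf 'V' → 'V'
    leaf 'R' → 'R'
  → '(C,V,R)'
  leaf 'Q' → 'Q'
  internal I1 with children ['W', 'N', 'A', 'K']
    leaf 'W' → 'W'
    leaf 'N' → 'N'
    leaf 'A' → 'A'
    leaf 'K' → 'K'
  → '(W,N,A,K)'
→ '(X,(C,V,R),Q,(W,N,A,K))'
Final: (X,(C,V,R),Q,(W,N,A,K));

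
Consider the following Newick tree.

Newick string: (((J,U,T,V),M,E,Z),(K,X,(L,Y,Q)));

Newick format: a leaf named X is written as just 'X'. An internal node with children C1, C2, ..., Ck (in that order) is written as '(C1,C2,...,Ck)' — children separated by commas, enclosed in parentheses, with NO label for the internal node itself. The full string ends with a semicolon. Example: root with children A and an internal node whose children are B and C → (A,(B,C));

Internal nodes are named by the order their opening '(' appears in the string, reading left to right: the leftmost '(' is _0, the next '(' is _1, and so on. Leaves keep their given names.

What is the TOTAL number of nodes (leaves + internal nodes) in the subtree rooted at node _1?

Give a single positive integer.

Newick: (((J,U,T,V),M,E,Z),(K,X,(L,Y,Q)));
Locate _1: it is the '(' at position 1 (the 2nd '(' reading left to right).
Query: subtree rooted at _1
_1: subtree_size = 1 + 8
  _2: subtree_size = 1 + 4
    J: subtree_size = 1 + 0
    U: subtree_size = 1 + 0
    T: subtree_size = 1 + 0
    V: subtree_size = 1 + 0
  M: subtree_size = 1 + 0
  E: subtree_size = 1 + 0
  Z: subtree_size = 1 + 0
Total subtree size of _1: 9

Answer: 9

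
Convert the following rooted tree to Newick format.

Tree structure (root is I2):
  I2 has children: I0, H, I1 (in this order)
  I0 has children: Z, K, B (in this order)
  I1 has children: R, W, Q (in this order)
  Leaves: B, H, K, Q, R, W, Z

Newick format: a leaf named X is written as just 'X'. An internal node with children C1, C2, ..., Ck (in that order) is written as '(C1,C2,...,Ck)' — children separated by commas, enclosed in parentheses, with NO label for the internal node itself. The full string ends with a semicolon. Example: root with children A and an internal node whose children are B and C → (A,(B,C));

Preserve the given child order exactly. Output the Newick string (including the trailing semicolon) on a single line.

internal I2 with children ['I0', 'H', 'I1']
  internal I0 with children ['Z', 'K', 'B']
    leaf 'Z' → 'Z'
    leaf 'K' → 'K'
    leaf 'B' → 'B'
  → '(Z,K,B)'
  leaf 'H' → 'H'
  internal I1 with children ['R', 'W', 'Q']
    leaf 'R' → 'R'
    leaf 'W' → 'W'
    leaf 'Q' → 'Q'
  → '(R,W,Q)'
→ '((Z,K,B),H,(R,W,Q))'
Final: ((Z,K,B),H,(R,W,Q));

Answer: ((Z,K,B),H,(R,W,Q));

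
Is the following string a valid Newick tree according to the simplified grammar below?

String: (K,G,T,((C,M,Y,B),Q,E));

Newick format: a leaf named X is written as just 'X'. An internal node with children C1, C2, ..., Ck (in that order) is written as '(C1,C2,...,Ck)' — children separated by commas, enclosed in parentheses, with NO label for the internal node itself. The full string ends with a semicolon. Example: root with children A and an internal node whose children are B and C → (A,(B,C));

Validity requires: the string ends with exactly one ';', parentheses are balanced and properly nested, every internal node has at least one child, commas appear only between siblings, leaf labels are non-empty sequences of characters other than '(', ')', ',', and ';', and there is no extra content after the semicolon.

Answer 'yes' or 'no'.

Input: (K,G,T,((C,M,Y,B),Q,E));
Paren balance: 3 '(' vs 3 ')' OK
Ends with single ';': True
Full parse: OK
Valid: True

Answer: yes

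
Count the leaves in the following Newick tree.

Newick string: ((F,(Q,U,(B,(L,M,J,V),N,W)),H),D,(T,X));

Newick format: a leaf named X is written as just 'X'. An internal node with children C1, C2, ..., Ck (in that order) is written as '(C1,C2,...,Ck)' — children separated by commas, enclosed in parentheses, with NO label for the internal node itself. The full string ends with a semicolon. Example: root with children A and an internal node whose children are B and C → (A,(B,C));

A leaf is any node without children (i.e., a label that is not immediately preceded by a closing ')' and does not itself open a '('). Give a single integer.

Answer: 14

Derivation:
Newick: ((F,(Q,U,(B,(L,M,J,V),N,W)),H),D,(T,X));
Scan left-to-right; a leaf is any maximal label run not followed by '(':
  pos 2: leaf 'F' → count = 1
  pos 5: leaf 'Q' → count = 2
  pos 7: leaf 'U' → count = 3
  pos 10: leaf 'B' → count = 4
  pos 13: leaf 'L' → count = 5
  pos 15: leaf 'M' → count = 6
  pos 17: leaf 'J' → count = 7
  pos 19: leaf 'V' → count = 8
  pos 22: leaf 'N' → count = 9
  pos 24: leaf 'W' → count = 10
  pos 28: leaf 'H' → count = 11
  pos 31: leaf 'D' → count = 12
  pos 34: leaf 'T' → count = 13
  pos 36: leaf 'X' → count = 14
Total leaves: 14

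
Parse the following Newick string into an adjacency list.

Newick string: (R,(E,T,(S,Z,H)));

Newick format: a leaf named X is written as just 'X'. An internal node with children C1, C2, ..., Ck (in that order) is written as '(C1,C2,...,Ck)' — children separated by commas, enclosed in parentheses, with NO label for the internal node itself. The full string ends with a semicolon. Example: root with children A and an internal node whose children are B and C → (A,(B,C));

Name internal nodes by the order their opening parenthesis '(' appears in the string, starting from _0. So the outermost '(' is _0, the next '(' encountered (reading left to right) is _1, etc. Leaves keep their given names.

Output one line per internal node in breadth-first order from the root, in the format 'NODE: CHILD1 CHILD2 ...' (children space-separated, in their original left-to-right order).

Answer: _0: R _1
_1: E T _2
_2: S Z H

Derivation:
Input: (R,(E,T,(S,Z,H)));
Scanning left-to-right, naming '(' by encounter order:
  pos 0: '(' -> open internal node _0 (depth 1)
  pos 3: '(' -> open internal node _1 (depth 2)
  pos 8: '(' -> open internal node _2 (depth 3)
  pos 14: ')' -> close internal node _2 (now at depth 2)
  pos 15: ')' -> close internal node _1 (now at depth 1)
  pos 16: ')' -> close internal node _0 (now at depth 0)
Total internal nodes: 3
BFS adjacency from root:
  _0: R _1
  _1: E T _2
  _2: S Z H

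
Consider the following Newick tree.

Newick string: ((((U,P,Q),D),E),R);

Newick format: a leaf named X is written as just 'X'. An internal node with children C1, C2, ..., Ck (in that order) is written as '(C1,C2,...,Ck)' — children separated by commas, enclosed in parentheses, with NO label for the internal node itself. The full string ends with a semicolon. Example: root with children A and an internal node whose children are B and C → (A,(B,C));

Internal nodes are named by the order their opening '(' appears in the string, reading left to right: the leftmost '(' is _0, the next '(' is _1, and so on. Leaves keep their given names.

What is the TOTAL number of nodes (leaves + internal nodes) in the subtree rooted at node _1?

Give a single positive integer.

Answer: 8

Derivation:
Newick: ((((U,P,Q),D),E),R);
Locate _1: it is the '(' at position 1 (the 2nd '(' reading left to right).
Query: subtree rooted at _1
_1: subtree_size = 1 + 7
  _2: subtree_size = 1 + 5
    _3: subtree_size = 1 + 3
      U: subtree_size = 1 + 0
      P: subtree_size = 1 + 0
      Q: subtree_size = 1 + 0
    D: subtree_size = 1 + 0
  E: subtree_size = 1 + 0
Total subtree size of _1: 8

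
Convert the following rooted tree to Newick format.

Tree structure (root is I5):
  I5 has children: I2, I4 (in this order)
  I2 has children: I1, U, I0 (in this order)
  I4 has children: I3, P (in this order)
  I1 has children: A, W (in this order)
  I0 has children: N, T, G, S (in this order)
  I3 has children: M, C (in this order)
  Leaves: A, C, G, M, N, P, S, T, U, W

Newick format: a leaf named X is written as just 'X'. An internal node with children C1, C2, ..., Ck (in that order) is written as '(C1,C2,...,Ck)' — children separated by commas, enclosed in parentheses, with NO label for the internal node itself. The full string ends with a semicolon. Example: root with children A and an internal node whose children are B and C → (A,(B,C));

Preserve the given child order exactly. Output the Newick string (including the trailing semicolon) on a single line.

Answer: (((A,W),U,(N,T,G,S)),((M,C),P));

Derivation:
internal I5 with children ['I2', 'I4']
  internal I2 with children ['I1', 'U', 'I0']
    internal I1 with children ['A', 'W']
      leaf 'A' → 'A'
      leaf 'W' → 'W'
    → '(A,W)'
    leaf 'U' → 'U'
    internal I0 with children ['N', 'T', 'G', 'S']
      leaf 'N' → 'N'
      leaf 'T' → 'T'
      leaf 'G' → 'G'
      leaf 'S' → 'S'
    → '(N,T,G,S)'
  → '((A,W),U,(N,T,G,S))'
  internal I4 with children ['I3', 'P']
    internal I3 with children ['M', 'C']
      leaf 'M' → 'M'
      leaf 'C' → 'C'
    → '(M,C)'
    leaf 'P' → 'P'
  → '((M,C),P)'
→ '(((A,W),U,(N,T,G,S)),((M,C),P))'
Final: (((A,W),U,(N,T,G,S)),((M,C),P));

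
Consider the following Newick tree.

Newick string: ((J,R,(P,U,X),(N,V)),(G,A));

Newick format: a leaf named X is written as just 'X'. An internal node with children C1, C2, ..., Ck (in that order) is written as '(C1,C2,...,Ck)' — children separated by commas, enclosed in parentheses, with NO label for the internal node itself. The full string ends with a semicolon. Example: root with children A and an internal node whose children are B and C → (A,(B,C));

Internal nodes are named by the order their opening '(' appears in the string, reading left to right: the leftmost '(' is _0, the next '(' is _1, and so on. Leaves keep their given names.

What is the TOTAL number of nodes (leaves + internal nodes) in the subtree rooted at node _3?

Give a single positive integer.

Newick: ((J,R,(P,U,X),(N,V)),(G,A));
Locate _3: it is the '(' at position 14 (the 4th '(' reading left to right).
Query: subtree rooted at _3
_3: subtree_size = 1 + 2
  N: subtree_size = 1 + 0
  V: subtree_size = 1 + 0
Total subtree size of _3: 3

Answer: 3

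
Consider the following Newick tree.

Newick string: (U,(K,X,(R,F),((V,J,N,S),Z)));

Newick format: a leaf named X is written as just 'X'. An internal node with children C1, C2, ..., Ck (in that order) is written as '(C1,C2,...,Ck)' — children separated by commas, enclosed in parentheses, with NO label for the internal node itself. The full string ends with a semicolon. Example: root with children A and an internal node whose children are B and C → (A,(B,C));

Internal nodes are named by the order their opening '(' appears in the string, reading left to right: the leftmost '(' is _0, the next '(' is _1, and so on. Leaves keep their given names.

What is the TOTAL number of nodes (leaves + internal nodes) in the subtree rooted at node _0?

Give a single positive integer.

Newick: (U,(K,X,(R,F),((V,J,N,S),Z)));
Locate _0: it is the '(' at position 0 (the 1st '(' reading left to right).
Query: subtree rooted at _0
_0: subtree_size = 1 + 14
  U: subtree_size = 1 + 0
  _1: subtree_size = 1 + 12
    K: subtree_size = 1 + 0
    X: subtree_size = 1 + 0
    _2: subtree_size = 1 + 2
      R: subtree_size = 1 + 0
      F: subtree_size = 1 + 0
    _3: subtree_size = 1 + 6
      _4: subtree_size = 1 + 4
        V: subtree_size = 1 + 0
        J: subtree_size = 1 + 0
        N: subtree_size = 1 + 0
        S: subtree_size = 1 + 0
      Z: subtree_size = 1 + 0
Total subtree size of _0: 15

Answer: 15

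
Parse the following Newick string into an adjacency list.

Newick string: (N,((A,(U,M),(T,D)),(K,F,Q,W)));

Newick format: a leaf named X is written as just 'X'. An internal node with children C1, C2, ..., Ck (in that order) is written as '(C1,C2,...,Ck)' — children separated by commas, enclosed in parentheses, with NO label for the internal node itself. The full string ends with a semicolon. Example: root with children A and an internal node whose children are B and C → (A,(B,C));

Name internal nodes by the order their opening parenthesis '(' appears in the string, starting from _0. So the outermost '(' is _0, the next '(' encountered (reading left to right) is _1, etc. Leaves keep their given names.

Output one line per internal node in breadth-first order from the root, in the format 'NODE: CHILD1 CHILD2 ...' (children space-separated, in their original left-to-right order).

Input: (N,((A,(U,M),(T,D)),(K,F,Q,W)));
Scanning left-to-right, naming '(' by encounter order:
  pos 0: '(' -> open internal node _0 (depth 1)
  pos 3: '(' -> open internal node _1 (depth 2)
  pos 4: '(' -> open internal node _2 (depth 3)
  pos 7: '(' -> open internal node _3 (depth 4)
  pos 11: ')' -> close internal node _3 (now at depth 3)
  pos 13: '(' -> open internal node _4 (depth 4)
  pos 17: ')' -> close internal node _4 (now at depth 3)
  pos 18: ')' -> close internal node _2 (now at depth 2)
  pos 20: '(' -> open internal node _5 (depth 3)
  pos 28: ')' -> close internal node _5 (now at depth 2)
  pos 29: ')' -> close internal node _1 (now at depth 1)
  pos 30: ')' -> close internal node _0 (now at depth 0)
Total internal nodes: 6
BFS adjacency from root:
  _0: N _1
  _1: _2 _5
  _2: A _3 _4
  _5: K F Q W
  _3: U M
  _4: T D

Answer: _0: N _1
_1: _2 _5
_2: A _3 _4
_5: K F Q W
_3: U M
_4: T D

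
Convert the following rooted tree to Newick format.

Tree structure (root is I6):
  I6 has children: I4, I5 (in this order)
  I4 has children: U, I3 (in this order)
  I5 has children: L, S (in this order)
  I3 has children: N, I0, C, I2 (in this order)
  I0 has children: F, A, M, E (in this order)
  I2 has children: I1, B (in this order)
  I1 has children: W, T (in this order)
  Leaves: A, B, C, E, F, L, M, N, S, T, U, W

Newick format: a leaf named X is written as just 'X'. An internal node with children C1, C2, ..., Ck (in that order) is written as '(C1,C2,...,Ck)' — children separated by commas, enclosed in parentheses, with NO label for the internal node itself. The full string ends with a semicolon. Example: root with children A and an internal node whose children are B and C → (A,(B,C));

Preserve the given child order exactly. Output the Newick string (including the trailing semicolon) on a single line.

Answer: ((U,(N,(F,A,M,E),C,((W,T),B))),(L,S));

Derivation:
internal I6 with children ['I4', 'I5']
  internal I4 with children ['U', 'I3']
    leaf 'U' → 'U'
    internal I3 with children ['N', 'I0', 'C', 'I2']
      leaf 'N' → 'N'
      internal I0 with children ['F', 'A', 'M', 'E']
        leaf 'F' → 'F'
        leaf 'A' → 'A'
        leaf 'M' → 'M'
        leaf 'E' → 'E'
      → '(F,A,M,E)'
      leaf 'C' → 'C'
      internal I2 with children ['I1', 'B']
        internal I1 with children ['W', 'T']
          leaf 'W' → 'W'
          leaf 'T' → 'T'
        → '(W,T)'
        leaf 'B' → 'B'
      → '((W,T),B)'
    → '(N,(F,A,M,E),C,((W,T),B))'
  → '(U,(N,(F,A,M,E),C,((W,T),B)))'
  internal I5 with children ['L', 'S']
    leaf 'L' → 'L'
    leaf 'S' → 'S'
  → '(L,S)'
→ '((U,(N,(F,A,M,E),C,((W,T),B))),(L,S))'
Final: ((U,(N,(F,A,M,E),C,((W,T),B))),(L,S));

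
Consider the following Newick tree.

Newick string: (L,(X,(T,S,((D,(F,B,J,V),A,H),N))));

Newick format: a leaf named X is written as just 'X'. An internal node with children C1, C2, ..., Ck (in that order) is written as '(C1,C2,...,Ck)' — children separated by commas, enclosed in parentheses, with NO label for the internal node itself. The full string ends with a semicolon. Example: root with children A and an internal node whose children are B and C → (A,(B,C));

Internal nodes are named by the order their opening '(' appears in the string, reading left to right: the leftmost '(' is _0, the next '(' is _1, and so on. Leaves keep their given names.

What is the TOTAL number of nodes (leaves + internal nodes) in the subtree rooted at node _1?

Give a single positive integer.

Newick: (L,(X,(T,S,((D,(F,B,J,V),A,H),N))));
Locate _1: it is the '(' at position 3 (the 2nd '(' reading left to right).
Query: subtree rooted at _1
_1: subtree_size = 1 + 15
  X: subtree_size = 1 + 0
  _2: subtree_size = 1 + 13
    T: subtree_size = 1 + 0
    S: subtree_size = 1 + 0
    _3: subtree_size = 1 + 10
      _4: subtree_size = 1 + 8
        D: subtree_size = 1 + 0
        _5: subtree_size = 1 + 4
          F: subtree_size = 1 + 0
          B: subtree_size = 1 + 0
          J: subtree_size = 1 + 0
          V: subtree_size = 1 + 0
        A: subtree_size = 1 + 0
        H: subtree_size = 1 + 0
      N: subtree_size = 1 + 0
Total subtree size of _1: 16

Answer: 16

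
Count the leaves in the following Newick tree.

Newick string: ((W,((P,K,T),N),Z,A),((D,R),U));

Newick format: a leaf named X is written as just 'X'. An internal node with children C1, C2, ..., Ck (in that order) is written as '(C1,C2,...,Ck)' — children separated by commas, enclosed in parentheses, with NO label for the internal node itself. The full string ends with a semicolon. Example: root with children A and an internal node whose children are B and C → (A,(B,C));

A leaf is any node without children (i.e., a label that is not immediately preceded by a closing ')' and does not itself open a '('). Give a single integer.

Newick: ((W,((P,K,T),N),Z,A),((D,R),U));
Scan left-to-right; a leaf is any maximal label run not followed by '(':
  pos 2: leaf 'W' → count = 1
  pos 6: leaf 'P' → count = 2
  pos 8: leaf 'K' → count = 3
  pos 10: leaf 'T' → count = 4
  pos 13: leaf 'N' → count = 5
  pos 16: leaf 'Z' → count = 6
  pos 18: leaf 'A' → count = 7
  pos 23: leaf 'D' → count = 8
  pos 25: leaf 'R' → count = 9
  pos 28: leaf 'U' → count = 10
Total leaves: 10

Answer: 10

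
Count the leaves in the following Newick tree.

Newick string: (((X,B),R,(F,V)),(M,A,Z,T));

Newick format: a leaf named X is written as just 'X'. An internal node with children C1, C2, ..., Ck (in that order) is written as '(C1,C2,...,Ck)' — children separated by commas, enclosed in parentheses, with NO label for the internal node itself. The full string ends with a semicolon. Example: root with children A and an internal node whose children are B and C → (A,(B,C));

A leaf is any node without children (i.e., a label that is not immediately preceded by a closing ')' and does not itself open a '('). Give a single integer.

Newick: (((X,B),R,(F,V)),(M,A,Z,T));
Scan left-to-right; a leaf is any maximal label run not followed by '(':
  pos 3: leaf 'X' → count = 1
  pos 5: leaf 'B' → count = 2
  pos 8: leaf 'R' → count = 3
  pos 11: leaf 'F' → count = 4
  pos 13: leaf 'V' → count = 5
  pos 18: leaf 'M' → count = 6
  pos 20: leaf 'A' → count = 7
  pos 22: leaf 'Z' → count = 8
  pos 24: leaf 'T' → count = 9
Total leaves: 9

Answer: 9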